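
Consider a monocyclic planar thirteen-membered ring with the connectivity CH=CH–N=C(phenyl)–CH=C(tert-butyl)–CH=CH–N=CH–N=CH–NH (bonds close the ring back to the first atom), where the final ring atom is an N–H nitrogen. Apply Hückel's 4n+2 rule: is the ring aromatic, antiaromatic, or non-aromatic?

Aromatic

Every ring atom contributes a p orbital perpendicular to the ring (the double-bond atoms are sp², each contributing one p electron; each sp² =N– keeps its lone pair in-plane and puts one electron into the π system; the pyrrole-type nitrogen donates its lone pair from the p orbital), so the π system is cyclic and fully conjugated.
Tallying contributions gives 6 × 2 = 12 from the double-bond units + 2 from the NH atom = 14.
Since 14 = 4·3 + 2, the ring meets the 4n+2 criterion.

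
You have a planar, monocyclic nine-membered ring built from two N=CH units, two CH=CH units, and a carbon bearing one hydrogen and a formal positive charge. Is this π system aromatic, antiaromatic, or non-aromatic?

Antiaromatic

All ring atoms are sp² and supply a p orbital to the ring (the double-bond atoms are sp², each contributing one p electron; the doubly-bonded nitrogens are pyridine-type — their lone pairs lie in the ring plane, leaving one electron in the p orbital; the carbocation has an empty p orbital); the conjugation is uninterrupted.
Adding the contributions, 4 × 2 = 8 from the double-bond units + 0 from the CH(+) atom = 8.
8 = 4(2); a planar, fully conjugated 4n system is antiaromatic.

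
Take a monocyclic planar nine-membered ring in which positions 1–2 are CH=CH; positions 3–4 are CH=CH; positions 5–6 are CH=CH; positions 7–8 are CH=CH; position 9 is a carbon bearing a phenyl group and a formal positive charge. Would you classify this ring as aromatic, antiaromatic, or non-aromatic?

Every ring atom contributes a p orbital perpendicular to the ring (every atom in a ring double bond is sp² and brings one electron to the p orbital; the carbocation has an empty p orbital), so the π system is cyclic and fully conjugated.
Adding the contributions, 4 × 2 = 8 from the double-bond units + 0 from the C(phenyl)(+) atom = 8.
8 is a 4n count (n = 2), so the planar conjugated ring is antiaromatic.

Antiaromatic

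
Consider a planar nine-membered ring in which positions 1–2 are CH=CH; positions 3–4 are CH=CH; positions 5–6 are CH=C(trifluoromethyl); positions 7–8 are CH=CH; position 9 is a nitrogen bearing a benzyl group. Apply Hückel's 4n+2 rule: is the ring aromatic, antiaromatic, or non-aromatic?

Aromatic

Every ring atom contributes a p orbital perpendicular to the ring (the double-bond atoms are sp², each contributing one p electron; the pyrrole-type nitrogen donates its lone pair from the p orbital), so the π system is cyclic and fully conjugated.
Tallying contributions gives 4 × 2 = 8 from the double-bond units + 2 from the N(benzyl) atom = 10.
Since 10 = 4·2 + 2, the ring meets the 4n+2 criterion.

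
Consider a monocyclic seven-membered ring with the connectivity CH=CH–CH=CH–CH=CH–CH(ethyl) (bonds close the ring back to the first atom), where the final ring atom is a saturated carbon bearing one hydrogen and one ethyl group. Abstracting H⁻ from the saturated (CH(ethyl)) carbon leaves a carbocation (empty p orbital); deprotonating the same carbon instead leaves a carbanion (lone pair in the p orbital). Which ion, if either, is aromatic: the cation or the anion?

The cation

In either ion the ring is fully conjugated: every atom, including the new sp² carbon, supplies a p orbital.
Cation: 3 × 2 + 0 = 6 π electrons → 4(1)+2, aromatic.
Anion: 3 × 2 + 2 = 8 π electrons → 4(2), antiaromatic.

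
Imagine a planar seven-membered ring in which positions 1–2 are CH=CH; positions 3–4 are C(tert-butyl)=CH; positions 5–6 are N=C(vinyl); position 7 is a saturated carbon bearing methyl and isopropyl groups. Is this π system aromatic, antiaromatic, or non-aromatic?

The C(methyl)(isopropyl) position has four σ bonds — that saturated carbon is sp³ and has no p orbital in the ring π system — so the cyclic conjugation is interrupted.
A ring that is not fully conjugated cannot be aromatic or antiaromatic regardless of its π-electron count.

Non-aromatic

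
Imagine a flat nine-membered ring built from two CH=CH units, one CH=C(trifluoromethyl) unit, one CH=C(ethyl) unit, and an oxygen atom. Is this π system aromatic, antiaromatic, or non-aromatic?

The p orbitals form a continuous loop: the double-bond atoms are sp², each contributing one p electron; the oxygen donates one lone pair from its p orbital. The ring is fully conjugated.
π-electron count: 4 × 2 = 8 from the double-bond units + 2 from the O atom = 10.
With 10 π electrons (n = 2), the Hückel 4n+2 condition holds.

Aromatic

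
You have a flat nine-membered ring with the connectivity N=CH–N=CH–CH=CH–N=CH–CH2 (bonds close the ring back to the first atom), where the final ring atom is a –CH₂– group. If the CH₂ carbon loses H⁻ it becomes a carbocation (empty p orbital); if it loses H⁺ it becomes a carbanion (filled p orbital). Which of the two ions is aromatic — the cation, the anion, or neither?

In both ions every ring atom is sp² and contributes a p orbital, so both rings are fully conjugated.
Cation: 4 × 2 + 0 = 8 π electrons → 4(2), antiaromatic.
Anion: 4 × 2 + 2 = 10 π electrons → 4(2)+2, aromatic.

The anion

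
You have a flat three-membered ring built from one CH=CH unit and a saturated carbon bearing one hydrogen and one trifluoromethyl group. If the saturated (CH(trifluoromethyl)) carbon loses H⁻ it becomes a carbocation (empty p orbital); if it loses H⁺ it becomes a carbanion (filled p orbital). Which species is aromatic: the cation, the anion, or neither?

The cation

In either ion the ring is fully conjugated: every atom, including the new sp² carbon, supplies a p orbital.
Cation: 1 × 2 + 0 = 2 π electrons → 4(0)+2, aromatic.
Anion: 1 × 2 + 2 = 4 π electrons → 4(1), antiaromatic.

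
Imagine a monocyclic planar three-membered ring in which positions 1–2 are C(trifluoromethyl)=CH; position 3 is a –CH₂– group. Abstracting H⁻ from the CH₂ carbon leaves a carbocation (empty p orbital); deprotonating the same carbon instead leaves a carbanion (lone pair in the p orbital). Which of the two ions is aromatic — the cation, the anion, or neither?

The cation

In both ions every ring atom is sp² and contributes a p orbital, so both rings are fully conjugated.
Cation: 1 × 2 + 0 = 2 π electrons → 4(0)+2, aromatic.
Anion: 1 × 2 + 2 = 4 π electrons → 4(1), antiaromatic.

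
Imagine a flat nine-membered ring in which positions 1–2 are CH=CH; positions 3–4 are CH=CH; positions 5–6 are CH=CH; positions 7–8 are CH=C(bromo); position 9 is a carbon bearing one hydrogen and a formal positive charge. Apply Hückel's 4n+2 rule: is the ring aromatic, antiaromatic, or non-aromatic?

Check conjugation: every atom in a ring double bond is sp² and brings one electron to the p orbital; the carbocation has an empty p orbital — every position has a p orbital, so the cyclic π system is continuous.
Tallying contributions gives 4 × 2 = 8 from the double-bond units + 0 from the CH(+) atom = 8.
With 8 = 4·2 π electrons, Hückel's rule classifies the planar ring as antiaromatic.

Antiaromatic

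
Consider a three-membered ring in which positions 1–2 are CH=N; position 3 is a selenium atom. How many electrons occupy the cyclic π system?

4

Check conjugation: the double-bond atoms are sp², each contributing one p electron; each sp² =N– keeps its lone pair in-plane and puts one electron into the π system; the selenium donates one lone pair from its p orbital — every position has a p orbital, so the cyclic π system is continuous.
Adding the contributions, 1 × 2 = 2 from the double-bond unit + 2 from the Se atom = 4.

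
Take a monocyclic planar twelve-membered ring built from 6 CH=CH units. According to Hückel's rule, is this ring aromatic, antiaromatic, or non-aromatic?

The p orbitals form a continuous loop: each doubly-bonded ring atom is sp² with one p-orbital electron. The ring is fully conjugated.
π-electron count: 6 × 2 = 12 from the 6 double-bond units.
12 = 4(3); a planar, fully conjugated 4n system is antiaromatic.

Antiaromatic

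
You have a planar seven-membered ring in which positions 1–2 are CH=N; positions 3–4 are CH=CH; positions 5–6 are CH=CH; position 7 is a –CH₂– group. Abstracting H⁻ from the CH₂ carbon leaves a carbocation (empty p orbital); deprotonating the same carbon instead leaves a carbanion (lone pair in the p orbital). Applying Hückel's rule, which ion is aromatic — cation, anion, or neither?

In both ions every ring atom is sp² and contributes a p orbital, so both rings are fully conjugated.
Cation: 3 × 2 + 0 = 6 π electrons → 4(1)+2, aromatic.
Anion: 3 × 2 + 2 = 8 π electrons → 4(2), antiaromatic.

The cation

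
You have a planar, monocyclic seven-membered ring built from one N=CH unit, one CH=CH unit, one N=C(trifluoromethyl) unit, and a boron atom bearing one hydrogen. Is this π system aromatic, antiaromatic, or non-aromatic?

The p orbitals form a continuous loop: the double-bond atoms are sp², each contributing one p electron; each sp² =N– keeps its lone pair in-plane and puts one electron into the π system; the boron has an empty p orbital. The ring is fully conjugated.
Adding the contributions, 3 × 2 = 6 from the double-bond units + 0 from the BH atom = 6.
6 = 4(1) + 2, which satisfies Hückel's 4n+2 rule.

Aromatic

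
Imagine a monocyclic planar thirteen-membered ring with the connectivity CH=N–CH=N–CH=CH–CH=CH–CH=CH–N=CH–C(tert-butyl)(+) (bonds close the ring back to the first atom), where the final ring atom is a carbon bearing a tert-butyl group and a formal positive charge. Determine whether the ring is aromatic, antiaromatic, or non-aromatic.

Antiaromatic

Every ring atom contributes a p orbital perpendicular to the ring (every atom in a ring double bond is sp² and brings one electron to the p orbital; each =N– nitrogen is pyridine-type (lone pair in the sp² plane, one electron in the p orbital); the carbocation has an empty p orbital), so the π system is cyclic and fully conjugated.
π-electron count: 6 × 2 = 12 from the double-bond units + 0 from the C(tert-butyl)(+) atom = 12.
With 12 = 4·3 π electrons, Hückel's rule classifies the planar ring as antiaromatic.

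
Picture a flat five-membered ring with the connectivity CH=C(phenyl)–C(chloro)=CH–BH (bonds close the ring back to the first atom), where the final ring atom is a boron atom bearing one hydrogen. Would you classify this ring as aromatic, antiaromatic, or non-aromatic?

Antiaromatic

Every ring atom contributes a p orbital perpendicular to the ring (each doubly-bonded ring atom is sp² with one p-orbital electron; the boron has an empty p orbital), so the π system is cyclic and fully conjugated.
π-electron count: 2 × 2 = 4 from the double-bond units + 0 from the BH atom = 4.
4 is a 4n count (n = 1), so the planar conjugated ring is antiaromatic.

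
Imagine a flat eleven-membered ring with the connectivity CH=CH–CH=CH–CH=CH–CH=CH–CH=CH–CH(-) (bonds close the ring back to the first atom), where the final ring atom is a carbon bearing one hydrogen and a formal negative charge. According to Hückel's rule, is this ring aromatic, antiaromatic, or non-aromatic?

All ring atoms are sp² and supply a p orbital to the ring (every atom in a ring double bond is sp² and brings one electron to the p orbital; the carbanion's lone pair occupies the p orbital); the conjugation is uninterrupted.
Counting π electrons: 5 × 2 = 10 from the double-bond units + 2 from the CH(-) atom = 12.
With 12 = 4·3 π electrons, Hückel's rule classifies the planar ring as antiaromatic.

Antiaromatic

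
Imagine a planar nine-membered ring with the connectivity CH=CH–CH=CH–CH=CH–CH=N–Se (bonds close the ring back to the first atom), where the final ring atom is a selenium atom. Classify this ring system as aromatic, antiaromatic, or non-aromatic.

Aromatic

Check conjugation: every atom in a ring double bond is sp² and brings one electron to the p orbital; each sp² =N– keeps its lone pair in-plane and puts one electron into the π system; the selenium donates one lone pair from its p orbital — every position has a p orbital, so the cyclic π system is continuous.
Adding the contributions, 4 × 2 = 8 from the double-bond units + 2 from the Se atom = 10.
With 10 π electrons (n = 2), the Hückel 4n+2 condition holds.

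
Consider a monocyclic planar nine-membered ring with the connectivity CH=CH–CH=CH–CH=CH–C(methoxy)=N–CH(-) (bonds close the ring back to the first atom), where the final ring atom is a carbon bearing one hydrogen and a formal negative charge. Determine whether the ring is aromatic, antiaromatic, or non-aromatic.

Every ring atom contributes a p orbital perpendicular to the ring (every atom in a ring double bond is sp² and brings one electron to the p orbital; each =N– nitrogen is pyridine-type (lone pair in the sp² plane, one electron in the p orbital); the carbanion's lone pair occupies the p orbital), so the π system is cyclic and fully conjugated.
Counting π electrons: 4 × 2 = 8 from the double-bond units + 2 from the CH(-) atom = 10.
That gives a 4n+2 count (10, n = 2).

Aromatic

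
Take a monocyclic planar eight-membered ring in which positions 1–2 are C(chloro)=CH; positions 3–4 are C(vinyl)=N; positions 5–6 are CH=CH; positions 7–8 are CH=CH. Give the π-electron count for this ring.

8

Every ring atom contributes a p orbital perpendicular to the ring (each doubly-bonded ring atom is sp² with one p-orbital electron; each =N– nitrogen is pyridine-type (lone pair in the sp² plane, one electron in the p orbital)), so the π system is cyclic and fully conjugated.
Adding the contributions, 4 × 2 = 8 from the 4 double-bond units.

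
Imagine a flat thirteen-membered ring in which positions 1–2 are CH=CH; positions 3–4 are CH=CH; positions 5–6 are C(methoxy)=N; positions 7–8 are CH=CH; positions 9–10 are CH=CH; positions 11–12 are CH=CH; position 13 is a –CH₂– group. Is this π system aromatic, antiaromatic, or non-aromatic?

Because the tetrahedral CH₂ carbon is sp³ and has no p orbital in the ring π system at the CH2 position, the π system cannot extend all the way around the ring.
A ring that is not fully conjugated cannot be aromatic or antiaromatic regardless of its π-electron count.

Non-aromatic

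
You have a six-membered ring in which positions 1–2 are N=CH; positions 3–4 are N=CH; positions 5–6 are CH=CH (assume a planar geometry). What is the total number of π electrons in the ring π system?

6

All ring atoms are sp² and supply a p orbital to the ring (the double-bond atoms are sp², each contributing one p electron; the doubly-bonded nitrogens are pyridine-type — their lone pairs lie in the ring plane, leaving one electron in the p orbital); the conjugation is uninterrupted.
Adding the contributions, 3 × 2 = 6 from the 3 double-bond units.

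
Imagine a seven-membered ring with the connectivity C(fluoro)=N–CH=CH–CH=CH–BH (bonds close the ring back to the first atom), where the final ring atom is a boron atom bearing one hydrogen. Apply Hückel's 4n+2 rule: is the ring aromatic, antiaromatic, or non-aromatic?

Aromatic

The p orbitals form a continuous loop: every atom in a ring double bond is sp² and brings one electron to the p orbital; each =N– nitrogen is pyridine-type (lone pair in the sp² plane, one electron in the p orbital); the boron has an empty p orbital. The ring is fully conjugated.
Counting π electrons: 3 × 2 = 6 from the double-bond units + 0 from the BH atom = 6.
6 = 4(1) + 2, which satisfies Hückel's 4n+2 rule.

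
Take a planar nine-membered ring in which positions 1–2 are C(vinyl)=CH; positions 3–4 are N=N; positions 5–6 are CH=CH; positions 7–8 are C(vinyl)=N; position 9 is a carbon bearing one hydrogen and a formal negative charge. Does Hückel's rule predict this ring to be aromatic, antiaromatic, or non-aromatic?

Check conjugation: the double-bond atoms are sp², each contributing one p electron; the doubly-bonded nitrogens are pyridine-type — their lone pairs lie in the ring plane, leaving one electron in the p orbital; the carbanion's lone pair occupies the p orbital — every position has a p orbital, so the cyclic π system is continuous.
Adding the contributions, 4 × 2 = 8 from the double-bond units + 2 from the CH(-) atom = 10.
10 = 4(2) + 2, which satisfies Hückel's 4n+2 rule.

Aromatic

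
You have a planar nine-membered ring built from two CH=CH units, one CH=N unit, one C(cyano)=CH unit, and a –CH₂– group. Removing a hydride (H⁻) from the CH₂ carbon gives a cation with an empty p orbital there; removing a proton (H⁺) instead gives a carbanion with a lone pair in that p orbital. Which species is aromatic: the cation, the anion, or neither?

The anion

In either ion the ring is fully conjugated: every atom, including the new sp² carbon, supplies a p orbital.
Cation: 4 × 2 + 0 = 8 π electrons → 4(2), antiaromatic.
Anion: 4 × 2 + 2 = 10 π electrons → 4(2)+2, aromatic.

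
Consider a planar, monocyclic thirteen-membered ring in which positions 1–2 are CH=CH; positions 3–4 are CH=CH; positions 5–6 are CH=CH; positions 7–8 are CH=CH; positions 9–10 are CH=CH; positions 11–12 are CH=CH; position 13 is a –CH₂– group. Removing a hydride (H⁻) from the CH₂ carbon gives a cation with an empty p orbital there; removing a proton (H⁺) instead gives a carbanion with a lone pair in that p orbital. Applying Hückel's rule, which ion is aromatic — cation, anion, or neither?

The anion

Once that carbon is sp², every ring atom has a p orbital and both ions are fully conjugated.
Cation: 6 × 2 + 0 = 12 π electrons → 4(3), antiaromatic.
Anion: 6 × 2 + 2 = 14 π electrons → 4(3)+2, aromatic.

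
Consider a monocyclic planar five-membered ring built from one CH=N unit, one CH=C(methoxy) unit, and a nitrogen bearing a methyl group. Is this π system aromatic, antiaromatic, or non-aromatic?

Every ring atom contributes a p orbital perpendicular to the ring (each doubly-bonded ring atom is sp² with one p-orbital electron; each =N– nitrogen is pyridine-type (lone pair in the sp² plane, one electron in the p orbital); the pyrrole-type nitrogen donates its lone pair from the p orbital), so the π system is cyclic and fully conjugated.
Counting π electrons: 2 × 2 = 4 from the double-bond units + 2 from the N(methyl) atom = 6.
With 6 π electrons (n = 1), the Hückel 4n+2 condition holds.

Aromatic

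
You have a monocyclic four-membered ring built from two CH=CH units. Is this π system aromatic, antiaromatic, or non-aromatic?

Antiaromatic

Check conjugation: every atom in a ring double bond is sp² and brings one electron to the p orbital — every position has a p orbital, so the cyclic π system is continuous.
Adding the contributions, 2 × 2 = 4 from the 2 double-bond units.
A 4n π count (4, n = 1) in a planar conjugated ring means antiaromatic.
(This ring is cyclobutadiene.)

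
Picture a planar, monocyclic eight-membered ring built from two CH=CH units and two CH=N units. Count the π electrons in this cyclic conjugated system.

8

Every ring atom contributes a p orbital perpendicular to the ring (every atom in a ring double bond is sp² and brings one electron to the p orbital; each =N– nitrogen is pyridine-type (lone pair in the sp² plane, one electron in the p orbital)), so the π system is cyclic and fully conjugated.
Tallying contributions gives 4 × 2 = 8 from the 4 double-bond units.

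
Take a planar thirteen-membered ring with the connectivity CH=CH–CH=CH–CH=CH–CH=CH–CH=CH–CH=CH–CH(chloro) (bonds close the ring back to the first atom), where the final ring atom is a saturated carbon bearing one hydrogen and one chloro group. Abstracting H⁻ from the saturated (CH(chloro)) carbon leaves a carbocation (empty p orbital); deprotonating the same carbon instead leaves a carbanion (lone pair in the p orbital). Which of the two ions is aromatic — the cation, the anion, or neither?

Both ions have a continuous loop of p orbitals — each ring atom is sp².
Cation: 6 × 2 + 0 = 12 π electrons → 4(3), antiaromatic.
Anion: 6 × 2 + 2 = 14 π electrons → 4(3)+2, aromatic.

The anion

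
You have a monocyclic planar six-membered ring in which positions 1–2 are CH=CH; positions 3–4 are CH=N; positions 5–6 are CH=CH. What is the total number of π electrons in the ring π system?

6

The p orbitals form a continuous loop: each doubly-bonded ring atom is sp² with one p-orbital electron; each sp² =N– keeps its lone pair in-plane and puts one electron into the π system. The ring is fully conjugated.
Adding the contributions, 3 × 2 = 6 from the 3 double-bond units.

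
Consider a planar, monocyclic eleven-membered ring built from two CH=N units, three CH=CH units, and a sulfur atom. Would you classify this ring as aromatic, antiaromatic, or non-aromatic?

Antiaromatic

Check conjugation: the double-bond atoms are sp², each contributing one p electron; each =N– nitrogen is pyridine-type (lone pair in the sp² plane, one electron in the p orbital); the sulfur donates one lone pair from its p orbital — every position has a p orbital, so the cyclic π system is continuous.
Tallying contributions gives 5 × 2 = 10 from the double-bond units + 2 from the S atom = 12.
12 = 4(3); a planar, fully conjugated 4n system is antiaromatic.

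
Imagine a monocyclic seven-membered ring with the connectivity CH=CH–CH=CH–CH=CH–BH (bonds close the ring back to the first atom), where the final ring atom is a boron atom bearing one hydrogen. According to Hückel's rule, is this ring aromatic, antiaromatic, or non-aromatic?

Aromatic

The p orbitals form a continuous loop: each doubly-bonded ring atom is sp² with one p-orbital electron; the boron has an empty p orbital. The ring is fully conjugated.
π-electron count: 3 × 2 = 6 from the double-bond units + 0 from the BH atom = 6.
6 = 4(1) + 2, which satisfies Hückel's 4n+2 rule.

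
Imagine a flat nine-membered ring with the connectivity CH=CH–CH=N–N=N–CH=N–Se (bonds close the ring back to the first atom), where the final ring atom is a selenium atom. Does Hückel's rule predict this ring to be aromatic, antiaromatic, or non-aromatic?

Check conjugation: every atom in a ring double bond is sp² and brings one electron to the p orbital; the doubly-bonded nitrogens are pyridine-type — their lone pairs lie in the ring plane, leaving one electron in the p orbital; the selenium donates one lone pair from its p orbital — every position has a p orbital, so the cyclic π system is continuous.
Counting π electrons: 4 × 2 = 8 from the double-bond units + 2 from the Se atom = 10.
That gives a 4n+2 count (10, n = 2).

Aromatic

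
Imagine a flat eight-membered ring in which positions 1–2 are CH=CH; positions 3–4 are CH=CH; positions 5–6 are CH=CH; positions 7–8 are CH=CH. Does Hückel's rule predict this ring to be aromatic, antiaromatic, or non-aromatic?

All ring atoms are sp² and supply a p orbital to the ring (every atom in a ring double bond is sp² and brings one electron to the p orbital); the conjugation is uninterrupted.
Counting π electrons: 4 × 2 = 8 from the 4 double-bond units.
8 is a 4n count (n = 2), so the planar conjugated ring is antiaromatic.
(The species described is cyclooctatetraene.)

Antiaromatic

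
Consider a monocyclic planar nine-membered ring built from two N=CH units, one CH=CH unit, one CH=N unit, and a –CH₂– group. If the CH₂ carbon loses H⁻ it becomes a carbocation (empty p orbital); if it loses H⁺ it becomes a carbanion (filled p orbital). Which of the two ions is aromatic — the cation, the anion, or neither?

Once that carbon is sp², every ring atom has a p orbital and both ions are fully conjugated.
Cation: 4 × 2 + 0 = 8 π electrons → 4(2), antiaromatic.
Anion: 4 × 2 + 2 = 10 π electrons → 4(2)+2, aromatic.

The anion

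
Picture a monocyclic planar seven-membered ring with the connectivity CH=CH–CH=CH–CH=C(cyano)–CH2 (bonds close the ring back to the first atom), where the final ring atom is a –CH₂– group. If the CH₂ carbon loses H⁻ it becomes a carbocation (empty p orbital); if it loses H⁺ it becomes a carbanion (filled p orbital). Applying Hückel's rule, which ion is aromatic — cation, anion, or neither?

Both ions have a continuous loop of p orbitals — each ring atom is sp².
Cation: 3 × 2 + 0 = 6 π electrons → 4(1)+2, aromatic.
Anion: 3 × 2 + 2 = 8 π electrons → 4(2), antiaromatic.

The cation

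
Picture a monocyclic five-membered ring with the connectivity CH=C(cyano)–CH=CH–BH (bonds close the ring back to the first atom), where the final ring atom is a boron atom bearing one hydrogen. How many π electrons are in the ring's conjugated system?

Every ring atom contributes a p orbital perpendicular to the ring (the double-bond atoms are sp², each contributing one p electron; the boron has an empty p orbital), so the π system is cyclic and fully conjugated.
π-electron count: 2 × 2 = 4 from the double-bond units + 0 from the BH atom = 4.

4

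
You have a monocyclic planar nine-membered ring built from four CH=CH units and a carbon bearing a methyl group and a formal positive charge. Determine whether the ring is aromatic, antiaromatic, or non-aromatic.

Antiaromatic

Every ring atom contributes a p orbital perpendicular to the ring (the double-bond atoms are sp², each contributing one p electron; the carbocation has an empty p orbital), so the π system is cyclic and fully conjugated.
Tallying contributions gives 4 × 2 = 8 from the double-bond units + 0 from the C(methyl)(+) atom = 8.
8 is a 4n count (n = 2), so the planar conjugated ring is antiaromatic.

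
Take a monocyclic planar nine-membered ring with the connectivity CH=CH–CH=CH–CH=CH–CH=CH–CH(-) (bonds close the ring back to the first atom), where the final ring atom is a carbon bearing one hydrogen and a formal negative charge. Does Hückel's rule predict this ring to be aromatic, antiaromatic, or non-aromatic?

Aromatic

Check conjugation: the double-bond atoms are sp², each contributing one p electron; the carbanion's lone pair occupies the p orbital — every position has a p orbital, so the cyclic π system is continuous.
Counting π electrons: 4 × 2 = 8 from the double-bond units + 2 from the CH(-) atom = 10.
10 = 4(2) + 2, which satisfies Hückel's 4n+2 rule.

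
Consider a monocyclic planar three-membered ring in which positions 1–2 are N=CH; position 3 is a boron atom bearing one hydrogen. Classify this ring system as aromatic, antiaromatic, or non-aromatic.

Aromatic

The p orbitals form a continuous loop: each doubly-bonded ring atom is sp² with one p-orbital electron; each =N– nitrogen is pyridine-type (lone pair in the sp² plane, one electron in the p orbital); the boron has an empty p orbital. The ring is fully conjugated.
Counting π electrons: 1 × 2 = 2 from the double-bond unit + 0 from the BH atom = 2.
2 = 4(0) + 2, which satisfies Hückel's 4n+2 rule.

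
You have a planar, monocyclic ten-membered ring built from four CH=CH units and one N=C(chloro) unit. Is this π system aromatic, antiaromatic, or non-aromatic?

Aromatic

Check conjugation: each doubly-bonded ring atom is sp² with one p-orbital electron; each sp² =N– keeps its lone pair in-plane and puts one electron into the π system — every position has a p orbital, so the cyclic π system is continuous.
π-electron count: 5 × 2 = 10 from the 5 double-bond units.
10 = 4(2) + 2, which satisfies Hückel's 4n+2 rule.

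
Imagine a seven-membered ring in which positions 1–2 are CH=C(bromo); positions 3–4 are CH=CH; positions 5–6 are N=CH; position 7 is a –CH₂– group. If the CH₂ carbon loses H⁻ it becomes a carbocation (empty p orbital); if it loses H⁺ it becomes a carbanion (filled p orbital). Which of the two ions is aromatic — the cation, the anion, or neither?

The cation

Once that carbon is sp², every ring atom has a p orbital and both ions are fully conjugated.
Cation: 3 × 2 + 0 = 6 π electrons → 4(1)+2, aromatic.
Anion: 3 × 2 + 2 = 8 π electrons → 4(2), antiaromatic.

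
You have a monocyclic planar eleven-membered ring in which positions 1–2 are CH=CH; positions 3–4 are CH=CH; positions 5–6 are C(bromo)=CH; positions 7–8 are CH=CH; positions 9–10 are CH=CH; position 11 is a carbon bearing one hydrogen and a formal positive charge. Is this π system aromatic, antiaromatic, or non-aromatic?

Check conjugation: every atom in a ring double bond is sp² and brings one electron to the p orbital; the carbocation has an empty p orbital — every position has a p orbital, so the cyclic π system is continuous.
Tallying contributions gives 5 × 2 = 10 from the double-bond units + 0 from the CH(+) atom = 10.
10 = 4(2) + 2, which satisfies Hückel's 4n+2 rule.

Aromatic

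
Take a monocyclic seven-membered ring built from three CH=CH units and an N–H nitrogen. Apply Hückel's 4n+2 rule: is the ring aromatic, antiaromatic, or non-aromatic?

Every ring atom contributes a p orbital perpendicular to the ring (every atom in a ring double bond is sp² and brings one electron to the p orbital; the pyrrole-type nitrogen donates its lone pair from the p orbital), so the π system is cyclic and fully conjugated.
Adding the contributions, 3 × 2 = 6 from the double-bond units + 2 from the NH atom = 8.
8 = 4(2); a planar, fully conjugated 4n system is antiaromatic.

Antiaromatic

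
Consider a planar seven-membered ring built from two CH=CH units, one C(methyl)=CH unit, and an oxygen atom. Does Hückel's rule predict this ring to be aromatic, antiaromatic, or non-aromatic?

Antiaromatic

Every ring atom contributes a p orbital perpendicular to the ring (each doubly-bonded ring atom is sp² with one p-orbital electron; the oxygen donates one lone pair from its p orbital), so the π system is cyclic and fully conjugated.
Tallying contributions gives 3 × 2 = 6 from the double-bond units + 2 from the O atom = 8.
8 = 4(2); a planar, fully conjugated 4n system is antiaromatic.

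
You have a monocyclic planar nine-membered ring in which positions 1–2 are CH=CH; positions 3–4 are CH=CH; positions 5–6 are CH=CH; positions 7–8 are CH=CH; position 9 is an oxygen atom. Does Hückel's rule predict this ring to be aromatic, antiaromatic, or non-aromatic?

Aromatic

The p orbitals form a continuous loop: each doubly-bonded ring atom is sp² with one p-orbital electron; the oxygen donates one lone pair from its p orbital. The ring is fully conjugated.
Tallying contributions gives 4 × 2 = 8 from the double-bond units + 2 from the O atom = 10.
That gives a 4n+2 count (10, n = 2).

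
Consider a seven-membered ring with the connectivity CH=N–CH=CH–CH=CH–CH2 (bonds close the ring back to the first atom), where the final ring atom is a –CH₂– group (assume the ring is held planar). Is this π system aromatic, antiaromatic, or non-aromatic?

Because the tetrahedral CH₂ carbon is sp³ and has no p orbital in the ring π system at the CH2 position, the π system cannot extend all the way around the ring.
Hückel's rule only applies to fully conjugated rings, so this one is simply non-aromatic.

Non-aromatic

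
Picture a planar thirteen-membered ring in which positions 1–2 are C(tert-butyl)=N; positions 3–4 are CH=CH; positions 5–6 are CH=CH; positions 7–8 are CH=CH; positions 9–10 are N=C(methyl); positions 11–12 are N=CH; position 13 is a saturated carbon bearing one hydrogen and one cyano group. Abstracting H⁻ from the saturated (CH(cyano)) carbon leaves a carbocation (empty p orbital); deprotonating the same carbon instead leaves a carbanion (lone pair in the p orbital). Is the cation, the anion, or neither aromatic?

The anion

Once that carbon is sp², every ring atom has a p orbital and both ions are fully conjugated.
Cation: 6 × 2 + 0 = 12 π electrons → 4(3), antiaromatic.
Anion: 6 × 2 + 2 = 14 π electrons → 4(3)+2, aromatic.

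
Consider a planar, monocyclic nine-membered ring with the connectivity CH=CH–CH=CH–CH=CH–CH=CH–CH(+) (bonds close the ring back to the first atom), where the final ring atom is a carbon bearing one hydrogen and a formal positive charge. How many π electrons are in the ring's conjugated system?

8

Check conjugation: every atom in a ring double bond is sp² and brings one electron to the p orbital; the carbocation has an empty p orbital — every position has a p orbital, so the cyclic π system is continuous.
π-electron count: 4 × 2 = 8 from the double-bond units + 0 from the CH(+) atom = 8.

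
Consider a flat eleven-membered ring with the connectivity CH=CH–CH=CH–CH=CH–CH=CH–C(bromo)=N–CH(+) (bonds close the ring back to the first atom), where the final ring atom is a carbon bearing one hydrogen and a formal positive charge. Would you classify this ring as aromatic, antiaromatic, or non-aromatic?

Aromatic

Every ring atom contributes a p orbital perpendicular to the ring (every atom in a ring double bond is sp² and brings one electron to the p orbital; each =N– nitrogen is pyridine-type (lone pair in the sp² plane, one electron in the p orbital); the carbocation has an empty p orbital), so the π system is cyclic and fully conjugated.
Adding the contributions, 5 × 2 = 10 from the double-bond units + 0 from the CH(+) atom = 10.
10 = 4(2) + 2, which satisfies Hückel's 4n+2 rule.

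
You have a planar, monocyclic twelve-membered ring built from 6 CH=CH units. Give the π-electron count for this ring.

12

The p orbitals form a continuous loop: every atom in a ring double bond is sp² and brings one electron to the p orbital. The ring is fully conjugated.
Adding the contributions, 6 × 2 = 12 from the 6 double-bond units.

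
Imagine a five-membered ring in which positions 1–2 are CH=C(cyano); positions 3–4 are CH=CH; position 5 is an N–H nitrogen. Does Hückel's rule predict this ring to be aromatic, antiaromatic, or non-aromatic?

The p orbitals form a continuous loop: every atom in a ring double bond is sp² and brings one electron to the p orbital; the pyrrole-type nitrogen donates its lone pair from the p orbital. The ring is fully conjugated.
Counting π electrons: 2 × 2 = 4 from the double-bond units + 2 from the NH atom = 6.
With 6 π electrons (n = 1), the Hückel 4n+2 condition holds.

Aromatic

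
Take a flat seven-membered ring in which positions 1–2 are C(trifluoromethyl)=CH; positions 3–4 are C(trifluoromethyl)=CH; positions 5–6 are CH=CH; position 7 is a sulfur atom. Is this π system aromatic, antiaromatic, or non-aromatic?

Check conjugation: the double-bond atoms are sp², each contributing one p electron; the sulfur donates one lone pair from its p orbital — every position has a p orbital, so the cyclic π system is continuous.
Counting π electrons: 3 × 2 = 6 from the double-bond units + 2 from the S atom = 8.
8 = 4(2); a planar, fully conjugated 4n system is antiaromatic.

Antiaromatic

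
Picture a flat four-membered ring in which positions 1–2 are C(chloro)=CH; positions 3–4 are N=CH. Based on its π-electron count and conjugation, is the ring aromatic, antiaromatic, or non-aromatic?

Every ring atom contributes a p orbital perpendicular to the ring (the double-bond atoms are sp², each contributing one p electron; the doubly-bonded nitrogens are pyridine-type — their lone pairs lie in the ring plane, leaving one electron in the p orbital), so the π system is cyclic and fully conjugated.
Tallying contributions gives 2 × 2 = 4 from the 2 double-bond units.
4 = 4(1); a planar, fully conjugated 4n system is antiaromatic.

Antiaromatic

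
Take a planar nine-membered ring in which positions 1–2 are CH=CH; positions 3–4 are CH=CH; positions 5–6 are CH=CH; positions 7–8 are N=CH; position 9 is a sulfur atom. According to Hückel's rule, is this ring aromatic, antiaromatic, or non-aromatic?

Aromatic

Check conjugation: each doubly-bonded ring atom is sp² with one p-orbital electron; each =N– nitrogen is pyridine-type (lone pair in the sp² plane, one electron in the p orbital); the sulfur donates one lone pair from its p orbital — every position has a p orbital, so the cyclic π system is continuous.
π-electron count: 4 × 2 = 8 from the double-bond units + 2 from the S atom = 10.
Since 10 = 4·2 + 2, the ring meets the 4n+2 criterion.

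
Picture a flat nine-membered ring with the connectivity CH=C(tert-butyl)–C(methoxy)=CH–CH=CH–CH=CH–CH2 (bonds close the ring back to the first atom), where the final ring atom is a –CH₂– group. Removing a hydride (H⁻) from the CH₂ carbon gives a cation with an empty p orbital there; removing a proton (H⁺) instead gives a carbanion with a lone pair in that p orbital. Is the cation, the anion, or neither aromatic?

The anion

Once that carbon is sp², every ring atom has a p orbital and both ions are fully conjugated.
Cation: 4 × 2 + 0 = 8 π electrons → 4(2), antiaromatic.
Anion: 4 × 2 + 2 = 10 π electrons → 4(2)+2, aromatic.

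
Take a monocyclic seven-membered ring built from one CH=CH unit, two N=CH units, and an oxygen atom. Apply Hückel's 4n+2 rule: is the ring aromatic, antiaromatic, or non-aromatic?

All ring atoms are sp² and supply a p orbital to the ring (every atom in a ring double bond is sp² and brings one electron to the p orbital; each =N– nitrogen is pyridine-type (lone pair in the sp² plane, one electron in the p orbital); the oxygen donates one lone pair from its p orbital); the conjugation is uninterrupted.
π-electron count: 3 × 2 = 6 from the double-bond units + 2 from the O atom = 8.
8 = 4(2); a planar, fully conjugated 4n system is antiaromatic.

Antiaromatic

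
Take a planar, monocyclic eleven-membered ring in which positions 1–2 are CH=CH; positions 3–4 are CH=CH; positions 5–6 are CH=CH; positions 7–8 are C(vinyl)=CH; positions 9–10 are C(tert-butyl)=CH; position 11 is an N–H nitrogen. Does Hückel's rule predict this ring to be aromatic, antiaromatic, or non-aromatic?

Antiaromatic

Every ring atom contributes a p orbital perpendicular to the ring (each doubly-bonded ring atom is sp² with one p-orbital electron; the pyrrole-type nitrogen donates its lone pair from the p orbital), so the π system is cyclic and fully conjugated.
Tallying contributions gives 5 × 2 = 10 from the double-bond units + 2 from the NH atom = 12.
12 is a 4n count (n = 3), so the planar conjugated ring is antiaromatic.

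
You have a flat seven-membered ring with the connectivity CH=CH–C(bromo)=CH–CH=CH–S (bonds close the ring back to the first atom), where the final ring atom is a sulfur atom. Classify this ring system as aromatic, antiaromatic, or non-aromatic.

Antiaromatic

Every ring atom contributes a p orbital perpendicular to the ring (every atom in a ring double bond is sp² and brings one electron to the p orbital; the sulfur donates one lone pair from its p orbital), so the π system is cyclic and fully conjugated.
Counting π electrons: 3 × 2 = 6 from the double-bond units + 2 from the S atom = 8.
With 8 = 4·2 π electrons, Hückel's rule classifies the planar ring as antiaromatic.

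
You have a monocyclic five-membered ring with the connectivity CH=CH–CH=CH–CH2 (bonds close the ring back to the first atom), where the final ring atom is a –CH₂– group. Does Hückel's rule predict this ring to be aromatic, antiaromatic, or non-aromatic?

At the CH2 position, the tetrahedral CH₂ carbon is sp³ and has no p orbital in the ring π system; the ring's p-orbital overlap is broken there.
Hückel's rule only applies to fully conjugated rings, so this one is simply non-aromatic.

Non-aromatic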